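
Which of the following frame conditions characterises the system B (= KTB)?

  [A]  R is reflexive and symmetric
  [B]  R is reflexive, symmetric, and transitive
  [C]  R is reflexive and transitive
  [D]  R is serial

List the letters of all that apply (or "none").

(A) B (= KTB) is sound and complete for exactly this class.
(B) this class determines S5, not B (= KTB).
(C) this class determines S4, not B (= KTB).
(D) this class determines D, not B (= KTB).

A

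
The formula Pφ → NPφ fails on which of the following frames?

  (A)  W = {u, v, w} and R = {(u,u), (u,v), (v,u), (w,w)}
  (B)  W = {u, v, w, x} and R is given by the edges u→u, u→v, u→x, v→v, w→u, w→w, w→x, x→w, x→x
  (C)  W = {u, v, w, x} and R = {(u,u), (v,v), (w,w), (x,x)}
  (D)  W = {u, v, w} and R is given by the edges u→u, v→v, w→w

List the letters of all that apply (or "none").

A, B

The schema Pφ → NPφ is axiom 5; it is valid on a frame iff R is euclidean.
(A) R is not euclidean (u R v and u R v but not v R v), so the schema fails here.
(B) R is not euclidean (u R v and u R u but not v R u), so the schema fails here.
(C) R is euclidean (any two R-successors of the same world are R-related), so the schema is valid here.
(D) R is euclidean (any two R-successors of the same world are R-related), so the schema is valid here.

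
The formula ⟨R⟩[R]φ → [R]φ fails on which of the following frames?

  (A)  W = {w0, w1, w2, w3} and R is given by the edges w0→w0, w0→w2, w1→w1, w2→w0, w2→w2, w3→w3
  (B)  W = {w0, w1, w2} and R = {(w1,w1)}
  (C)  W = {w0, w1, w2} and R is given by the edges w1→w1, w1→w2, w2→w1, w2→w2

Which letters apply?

none

The schema ⟨R⟩[R]φ → [R]φ is the dual of axiom 5; it is valid on a frame iff R is euclidean.
(A) R is euclidean (any two R-successors of the same world are R-related), so the schema is valid here.
(B) R is euclidean (any two R-successors of the same world are R-related), so the schema is valid here.
(C) R is euclidean (any two R-successors of the same world are R-related), so the schema is valid here.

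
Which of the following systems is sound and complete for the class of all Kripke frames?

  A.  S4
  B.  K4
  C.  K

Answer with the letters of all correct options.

C

(A) S4 is determined by the class of reflexive and transitive frames.
(B) K4 is determined by the class of transitive frames.
(C) K is determined by exactly this class.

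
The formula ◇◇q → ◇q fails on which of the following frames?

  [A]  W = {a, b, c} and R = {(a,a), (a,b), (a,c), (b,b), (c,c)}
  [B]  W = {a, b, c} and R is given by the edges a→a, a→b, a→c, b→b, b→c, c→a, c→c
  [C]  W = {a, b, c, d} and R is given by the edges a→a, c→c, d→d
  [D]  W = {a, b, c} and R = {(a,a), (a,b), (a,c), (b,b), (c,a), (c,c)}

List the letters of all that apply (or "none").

B, D

The schema ◇◇q → ◇q is the dual of axiom 4; it is valid on a frame iff R is transitive.
(A) R is transitive (R is closed under composition), so the schema is valid here.
(B) R is not transitive (b R c and c R a but not b R a), so the schema fails here.
(C) R is transitive (R is closed under composition), so the schema is valid here.
(D) R is not transitive (c R a and a R b but not c R b), so the schema fails here.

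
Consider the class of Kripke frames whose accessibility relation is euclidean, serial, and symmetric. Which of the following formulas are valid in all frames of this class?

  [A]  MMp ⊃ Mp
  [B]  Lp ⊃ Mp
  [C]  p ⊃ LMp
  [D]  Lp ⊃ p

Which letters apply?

A, B, C, D

Serial, symmetric and euclidean together give transitive (from symmetry + euclidean) and then reflexive; the relation is an equivalence.
(A) the dual of axiom 4: valid iff R is transitive. Every such R is transitive — valid.
(B) Lp ⊃ Mp is axiom D, which corresponds to seriality. Every such R is serial — valid.
(C) p ⊃ LMp (axiom B) characterises the symmetric frames. Every such R is symmetric — valid.
(D) axiom T: valid iff R is reflexive. Every such R is reflexive — valid.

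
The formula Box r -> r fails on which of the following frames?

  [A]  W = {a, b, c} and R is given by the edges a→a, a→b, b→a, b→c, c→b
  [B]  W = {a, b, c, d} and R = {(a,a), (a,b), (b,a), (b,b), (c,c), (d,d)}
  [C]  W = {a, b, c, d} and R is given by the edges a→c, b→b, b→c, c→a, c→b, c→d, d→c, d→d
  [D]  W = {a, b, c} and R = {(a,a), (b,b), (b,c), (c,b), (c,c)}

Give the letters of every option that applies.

The schema Box r -> r is axiom T; it is valid on a frame iff R is reflexive.
(A) R is not reflexive (not b R b), so the schema fails here.
(B) R is reflexive (each world relates to itself), so the schema is valid here.
(C) R is not reflexive (not a R a), so the schema fails here.
(D) R is reflexive (each world relates to itself), so the schema is valid here.

A, C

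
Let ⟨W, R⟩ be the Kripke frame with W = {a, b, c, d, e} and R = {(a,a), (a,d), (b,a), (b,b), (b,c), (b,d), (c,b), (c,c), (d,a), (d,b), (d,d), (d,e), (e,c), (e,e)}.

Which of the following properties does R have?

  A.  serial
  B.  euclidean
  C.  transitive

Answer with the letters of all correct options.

A

(A) serial: every world has an R-successor.
(B) not euclidean: b R a and b R b but not a R b.
(C) not transitive: a R d and d R b but not a R b.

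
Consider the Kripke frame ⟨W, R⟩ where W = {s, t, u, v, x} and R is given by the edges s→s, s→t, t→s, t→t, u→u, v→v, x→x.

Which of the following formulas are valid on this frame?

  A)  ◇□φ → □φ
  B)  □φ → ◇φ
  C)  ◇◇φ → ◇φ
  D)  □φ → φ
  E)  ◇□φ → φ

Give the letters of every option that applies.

A, B, C, D, E

R is reflexive: each world relates to itself.
R is symmetric: every R-edge is matched by its reverse.
R is transitive: R is closed under composition.
R is euclidean: any two R-successors of the same world are R-related.
R is serial: every world has an R-successor.
(A) ◇□φ → □φ is the dual of axiom 5, which corresponds to the euclidean property. R is euclidean — valid.
(B) axiom D: valid iff R is serial. R is serial — valid.
(C) ◇◇φ → ◇φ is the dual of axiom 4; it is valid on a frame exactly when R is transitive. R is transitive, so valid.
(D) □φ → φ (axiom T) characterises the reflexive frames. R is reflexive — valid.
(E) ◇□φ → φ (the dual of axiom B) characterises the symmetric frames. R is symmetric — valid.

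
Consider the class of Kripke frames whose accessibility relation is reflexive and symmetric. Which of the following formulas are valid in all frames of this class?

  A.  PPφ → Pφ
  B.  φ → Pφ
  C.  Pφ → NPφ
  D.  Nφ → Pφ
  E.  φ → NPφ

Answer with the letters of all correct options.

Reflexive relations are serial.
(A) PPφ → Pφ is the dual of axiom 4; it is valid on a frame exactly when R is transitive. Such an R need not be transitive, so not valid.
(B) the dual of axiom T: valid iff R is reflexive. Every such R is reflexive — valid.
(C) Pφ → NPφ is axiom 5; it is valid on a frame exactly when R is euclidean. Such an R need not be euclidean, so not valid.
(D) Nφ → Pφ is axiom D; it is valid on a frame exactly when R is serial. Every such R is serial, so valid.
(E) axiom B: valid iff R is symmetric. Every such R is symmetric — valid.

B, D, E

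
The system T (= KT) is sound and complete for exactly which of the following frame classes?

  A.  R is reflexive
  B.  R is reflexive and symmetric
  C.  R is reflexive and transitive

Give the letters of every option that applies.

(A) T (= KT) is sound and complete for exactly this class.
(B) this class determines B (= KTB), not T (= KT).
(C) this class determines S4, not T (= KT).

A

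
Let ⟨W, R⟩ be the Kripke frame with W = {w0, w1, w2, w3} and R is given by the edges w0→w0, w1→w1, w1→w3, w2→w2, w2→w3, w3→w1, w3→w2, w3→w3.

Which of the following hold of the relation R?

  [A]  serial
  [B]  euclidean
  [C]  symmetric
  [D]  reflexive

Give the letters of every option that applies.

(A) serial: every world has an R-successor.
(B) not euclidean: w3 R w1 and w3 R w2 but not w1 R w2.
(C) symmetric: every R-edge is matched by its reverse.
(D) reflexive: each world relates to itself.

A, C, D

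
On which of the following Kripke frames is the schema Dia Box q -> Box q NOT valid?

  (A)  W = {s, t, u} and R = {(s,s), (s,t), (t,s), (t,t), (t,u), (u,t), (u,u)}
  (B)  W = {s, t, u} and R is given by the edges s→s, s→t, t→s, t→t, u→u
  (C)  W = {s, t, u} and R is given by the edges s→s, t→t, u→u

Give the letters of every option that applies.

A

The schema Dia Box q -> Box q is the dual of axiom 5; it is valid on a frame iff R is euclidean.
(A) R is not euclidean (t R s and t R u but not s R u), so the schema fails here.
(B) R is euclidean (any two R-successors of the same world are R-related), so the schema is valid here.
(C) R is euclidean (any two R-successors of the same world are R-related), so the schema is valid here.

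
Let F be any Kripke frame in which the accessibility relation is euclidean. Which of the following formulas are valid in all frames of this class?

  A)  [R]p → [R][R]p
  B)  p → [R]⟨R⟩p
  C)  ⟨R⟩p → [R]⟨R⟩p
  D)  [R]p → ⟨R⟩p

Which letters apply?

(A) [R]p → [R][R]p is axiom 4; it is valid on a frame exactly when R is transitive. Such an R need not be transitive, so not valid.
(B) p → [R]⟨R⟩p is axiom B, which corresponds to symmetry. Such an R need not be symmetric — not valid.
(C) axiom 5: valid iff R is euclidean. Every such R is euclidean — valid.
(D) [R]p → ⟨R⟩p is axiom D, which corresponds to seriality. Such an R need not be serial — not valid.

C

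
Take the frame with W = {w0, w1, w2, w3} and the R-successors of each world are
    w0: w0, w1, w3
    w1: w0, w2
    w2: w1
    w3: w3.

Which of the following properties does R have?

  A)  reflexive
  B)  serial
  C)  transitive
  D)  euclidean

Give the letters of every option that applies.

(A) not reflexive: not w1 R w1.
(B) serial: every world has an R-successor.
(C) not transitive: w0 R w1 and w1 R w2 but not w0 R w2.
(D) not euclidean: w0 R w1 and w0 R w3 but not w1 R w3.

B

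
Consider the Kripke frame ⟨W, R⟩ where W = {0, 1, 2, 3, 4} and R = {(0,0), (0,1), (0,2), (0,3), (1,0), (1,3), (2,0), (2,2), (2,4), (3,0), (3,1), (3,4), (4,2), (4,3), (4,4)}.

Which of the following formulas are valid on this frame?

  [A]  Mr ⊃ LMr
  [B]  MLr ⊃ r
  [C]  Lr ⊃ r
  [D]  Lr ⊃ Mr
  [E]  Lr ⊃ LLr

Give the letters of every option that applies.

B, D

R is not reflexive: not 1 R 1.
R is symmetric: every R-edge is matched by its reverse.
R is not transitive: 0 R 2 and 2 R 4 but not 0 R 4.
R is not euclidean: 0 R 1 and 0 R 2 but not 1 R 2.
R is serial: every world has an R-successor.
(A) axiom 5: valid iff R is euclidean. R is not euclidean — not valid.
(B) the dual of axiom B: valid iff R is symmetric. R is symmetric — valid.
(C) Lr ⊃ r is axiom T, which corresponds to reflexivity. R is not reflexive — not valid.
(D) axiom D: valid iff R is serial. R is serial — valid.
(E) Lr ⊃ LLr (axiom 4) characterises the transitive frames. R is not transitive — not valid.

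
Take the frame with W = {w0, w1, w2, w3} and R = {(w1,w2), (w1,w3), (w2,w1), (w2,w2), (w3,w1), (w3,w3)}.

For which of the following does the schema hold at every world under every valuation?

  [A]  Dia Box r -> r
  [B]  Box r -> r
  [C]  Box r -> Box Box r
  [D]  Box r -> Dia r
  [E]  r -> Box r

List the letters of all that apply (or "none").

A

R is not reflexive: not w0 R w0.
R is symmetric: every R-edge is matched by its reverse.
R is not transitive: w1 R w2 and w2 R w1 but not w1 R w1.
R is not serial: w0 has no R-successor.
R is not a subset of the identity: w1 R w2 with w1 ≠ w2.
(A) Dia Box r -> r is the dual of axiom B, which corresponds to symmetry. R is symmetric — valid.
(B) axiom T: valid iff R is reflexive. R is not reflexive — not valid.
(C) Box r -> Box Box r is axiom 4; it is valid on a frame exactly when R is transitive. R is not transitive, so not valid.
(D) axiom D: valid iff R is serial. R is not serial — not valid.
(E) r -> Box r (equivalent to ◇p→p) corresponds to R being a subset of the identity. Here R ⊄ identity, so not valid.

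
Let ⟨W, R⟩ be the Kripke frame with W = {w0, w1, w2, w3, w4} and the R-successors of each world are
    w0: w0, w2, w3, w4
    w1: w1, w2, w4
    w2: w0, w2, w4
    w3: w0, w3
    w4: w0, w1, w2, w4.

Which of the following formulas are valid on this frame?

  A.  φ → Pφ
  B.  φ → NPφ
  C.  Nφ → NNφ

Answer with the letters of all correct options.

A

R is reflexive: each world relates to itself.
R is not symmetric: w1 R w2 but not w2 R w1.
R is not transitive: w0 R w4 and w4 R w1 but not w0 R w1.
(A) φ → Pφ (the dual of axiom T) characterises the reflexive frames. R is reflexive — valid.
(B) φ → NPφ is axiom B; it is valid on a frame exactly when R is symmetric. R is not symmetric, so not valid.
(C) axiom 4: valid iff R is transitive. R is not transitive — not valid.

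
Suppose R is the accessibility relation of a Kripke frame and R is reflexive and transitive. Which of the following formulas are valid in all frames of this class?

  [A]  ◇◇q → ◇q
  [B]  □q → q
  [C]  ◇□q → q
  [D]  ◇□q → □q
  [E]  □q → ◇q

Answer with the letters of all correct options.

Reflexive relations are serial.
(A) ◇◇q → ◇q is the dual of axiom 4; it is valid on a frame exactly when R is transitive. Every such R is transitive, so valid.
(B) axiom T: valid iff R is reflexive. Every such R is reflexive — valid.
(C) ◇□q → q (the dual of axiom B) characterises the symmetric frames. Such an R need not be symmetric — not valid.
(D) ◇□q → □q is the dual of axiom 5, which corresponds to the euclidean property. Such an R need not be euclidean — not valid.
(E) axiom D: valid iff R is serial. Every such R is serial — valid.

A, B, E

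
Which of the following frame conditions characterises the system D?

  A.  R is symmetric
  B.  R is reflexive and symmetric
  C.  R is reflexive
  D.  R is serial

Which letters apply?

(A) this class determines KB, not D.
(B) this class determines B (= KTB), not D.
(C) this class determines T (= KT), not D.
(D) D is sound and complete for exactly this class.

D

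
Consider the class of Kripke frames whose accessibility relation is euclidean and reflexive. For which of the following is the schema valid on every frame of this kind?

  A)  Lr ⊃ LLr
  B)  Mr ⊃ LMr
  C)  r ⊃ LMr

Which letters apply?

A reflexive euclidean relation is also symmetric (from wRw and wRv the euclidean condition gives vRw) and hence transitive; it is an equivalence relation.
(A) Lr ⊃ LLr (axiom 4) characterises the transitive frames. Every such R is transitive — valid.
(B) Mr ⊃ LMr is axiom 5; it is valid on a frame exactly when R is euclidean. Every such R is euclidean, so valid.
(C) r ⊃ LMr (axiom B) characterises the symmetric frames. Every such R is symmetric — valid.

A, B, C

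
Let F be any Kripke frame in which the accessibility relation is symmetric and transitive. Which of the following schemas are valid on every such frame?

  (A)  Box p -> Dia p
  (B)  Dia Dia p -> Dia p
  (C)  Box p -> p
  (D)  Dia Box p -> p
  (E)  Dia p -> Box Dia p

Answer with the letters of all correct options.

A symmetric transitive relation is euclidean (uRv and uRw give vRu by symmetry, then vRw by transitivity).
(A) Box p -> Dia p is axiom D; it is valid on a frame exactly when R is serial. Such an R need not be serial, so not valid.
(B) Dia Dia p -> Dia p is the dual of axiom 4, which corresponds to transitivity. Every such R is transitive — valid.
(C) Box p -> p is axiom T, which corresponds to reflexivity. Such an R need not be reflexive — not valid.
(D) the dual of axiom B: valid iff R is symmetric. Every such R is symmetric — valid.
(E) axiom 5: valid iff R is euclidean. Every such R is euclidean — valid.

B, D, E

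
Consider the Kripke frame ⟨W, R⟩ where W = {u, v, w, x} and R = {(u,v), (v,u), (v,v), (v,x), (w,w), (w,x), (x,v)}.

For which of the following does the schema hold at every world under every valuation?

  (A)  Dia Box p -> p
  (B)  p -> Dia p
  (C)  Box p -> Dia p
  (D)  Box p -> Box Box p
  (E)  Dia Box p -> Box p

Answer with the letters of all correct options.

R is not reflexive: not u R u.
R is not symmetric: w R x but not x R w.
R is not transitive: u R v and v R u but not u R u.
R is not euclidean: v R u and v R x but not u R x.
R is serial: every world has an R-successor.
(A) Dia Box p -> p is the dual of axiom B, which corresponds to symmetry. R is not symmetric — not valid.
(B) the dual of axiom T: valid iff R is reflexive. R is not reflexive — not valid.
(C) Box p -> Dia p is axiom D, which corresponds to seriality. R is serial — valid.
(D) axiom 4: valid iff R is transitive. R is not transitive — not valid.
(E) the dual of axiom 5: valid iff R is euclidean. R is not euclidean — not valid.

C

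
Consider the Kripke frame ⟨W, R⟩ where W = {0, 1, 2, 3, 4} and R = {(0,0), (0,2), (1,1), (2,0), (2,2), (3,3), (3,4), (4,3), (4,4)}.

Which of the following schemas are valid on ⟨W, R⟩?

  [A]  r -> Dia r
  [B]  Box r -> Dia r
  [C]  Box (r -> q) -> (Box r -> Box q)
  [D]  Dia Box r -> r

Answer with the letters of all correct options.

R is reflexive: each world relates to itself.
R is symmetric: every R-edge is matched by its reverse.
R is serial: every world has an R-successor.
(A) r -> Dia r (the dual of axiom T) characterises the reflexive frames. R is reflexive — valid.
(B) Box r -> Dia r (axiom D) characterises the serial frames. R is serial — valid.
(C) Box (r -> q) -> (Box r -> Box q) is axiom K, valid on every Kripke frame — valid.
(D) Dia Box r -> r is the dual of axiom B, which corresponds to symmetry. R is symmetric — valid.

A, B, C, D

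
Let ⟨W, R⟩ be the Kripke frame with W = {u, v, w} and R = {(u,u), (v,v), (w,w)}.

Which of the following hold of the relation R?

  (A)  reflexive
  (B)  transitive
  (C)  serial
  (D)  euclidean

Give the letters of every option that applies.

A, B, C, D

(A) reflexive: each world relates to itself.
(B) transitive: R is closed under composition.
(C) serial: every world has an R-successor.
(D) euclidean: any two R-successors of the same world are R-related.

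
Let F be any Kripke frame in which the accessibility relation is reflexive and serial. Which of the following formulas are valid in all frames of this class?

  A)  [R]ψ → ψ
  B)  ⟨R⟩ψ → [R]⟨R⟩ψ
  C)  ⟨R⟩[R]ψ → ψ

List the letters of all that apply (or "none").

A

(A) [R]ψ → ψ is axiom T; it is valid on a frame exactly when R is reflexive. Every such R is reflexive, so valid.
(B) ⟨R⟩ψ → [R]⟨R⟩ψ (axiom 5) characterises the euclidean frames. Such an R need not be euclidean — not valid.
(C) ⟨R⟩[R]ψ → ψ is the dual of axiom B, which corresponds to symmetry. Such an R need not be symmetric — not valid.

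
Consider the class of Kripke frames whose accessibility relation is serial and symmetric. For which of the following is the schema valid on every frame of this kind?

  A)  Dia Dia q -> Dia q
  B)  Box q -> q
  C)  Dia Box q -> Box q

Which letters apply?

(A) Dia Dia q -> Dia q is the dual of axiom 4; it is valid on a frame exactly when R is transitive. Such an R need not be transitive, so not valid.
(B) Box q -> q is axiom T; it is valid on a frame exactly when R is reflexive. Such an R need not be reflexive, so not valid.
(C) Dia Box q -> Box q is the dual of axiom 5; it is valid on a frame exactly when R is euclidean. Such an R need not be euclidean, so not valid.

none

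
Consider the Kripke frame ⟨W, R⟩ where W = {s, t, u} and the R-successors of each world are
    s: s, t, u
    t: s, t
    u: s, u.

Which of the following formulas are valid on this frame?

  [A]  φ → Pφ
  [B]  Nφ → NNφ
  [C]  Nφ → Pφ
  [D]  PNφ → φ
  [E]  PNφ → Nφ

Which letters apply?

A, C, D

R is reflexive: each world relates to itself.
R is symmetric: every R-edge is matched by its reverse.
R is not transitive: t R s and s R u but not t R u.
R is not euclidean: s R t and s R u but not t R u.
R is serial: every world has an R-successor.
(A) φ → Pφ is the dual of axiom T, which corresponds to reflexivity. R is reflexive — valid.
(B) Nφ → NNφ is axiom 4; it is valid on a frame exactly when R is transitive. R is not transitive, so not valid.
(C) Nφ → Pφ is axiom D, which corresponds to seriality. R is serial — valid.
(D) PNφ → φ (the dual of axiom B) characterises the symmetric frames. R is symmetric — valid.
(E) the dual of axiom 5: valid iff R is euclidean. R is not euclidean — not valid.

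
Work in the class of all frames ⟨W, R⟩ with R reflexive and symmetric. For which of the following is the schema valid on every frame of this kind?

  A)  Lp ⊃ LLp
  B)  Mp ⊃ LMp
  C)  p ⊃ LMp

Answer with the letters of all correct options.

C

Reflexive relations are serial.
(A) Lp ⊃ LLp is axiom 4; it is valid on a frame exactly when R is transitive. Such an R need not be transitive, so not valid.
(B) Mp ⊃ LMp (axiom 5) characterises the euclidean frames. Such an R need not be euclidean — not valid.
(C) p ⊃ LMp is axiom B, which corresponds to symmetry. Every such R is symmetric — valid.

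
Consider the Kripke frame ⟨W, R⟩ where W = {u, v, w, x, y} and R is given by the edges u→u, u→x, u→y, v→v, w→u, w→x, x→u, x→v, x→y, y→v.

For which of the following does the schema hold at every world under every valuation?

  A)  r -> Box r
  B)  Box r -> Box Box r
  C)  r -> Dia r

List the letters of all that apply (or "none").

R is not reflexive: not w R w.
R is not transitive: u R x and x R v but not u R v.
R is not a subset of the identity: u R x with u ≠ x.
(A) r -> Box r is valid only on frames where every R-edge is a self-loop. Here R ⊄ identity — not valid.
(B) Box r -> Box Box r is axiom 4; it is valid on a frame exactly when R is transitive. R is not transitive, so not valid.
(C) r -> Dia r is the dual of axiom T, which corresponds to reflexivity. R is not reflexive — not valid.

none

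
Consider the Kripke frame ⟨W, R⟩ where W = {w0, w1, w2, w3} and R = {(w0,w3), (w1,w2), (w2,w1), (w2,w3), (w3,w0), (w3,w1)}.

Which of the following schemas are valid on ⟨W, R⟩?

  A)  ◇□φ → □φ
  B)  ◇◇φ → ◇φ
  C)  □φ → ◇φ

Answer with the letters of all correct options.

R is not transitive: w0 R w3 and w3 R w0 but not w0 R w0.
R is not euclidean: w2 R w1 and w2 R w3 but not w1 R w3.
R is serial: every world has an R-successor.
(A) ◇□φ → □φ is the dual of axiom 5; it is valid on a frame exactly when R is euclidean. R is not euclidean, so not valid.
(B) the dual of axiom 4: valid iff R is transitive. R is not transitive — not valid.
(C) □φ → ◇φ is axiom D, which corresponds to seriality. R is serial — valid.

C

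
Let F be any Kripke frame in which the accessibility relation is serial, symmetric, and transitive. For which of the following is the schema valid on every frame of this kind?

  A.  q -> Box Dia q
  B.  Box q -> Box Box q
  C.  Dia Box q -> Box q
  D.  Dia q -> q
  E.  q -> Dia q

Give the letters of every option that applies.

A, B, C, E

A serial symmetric transitive relation is reflexive (take any v with uRv; symmetry gives vRu and transitivity gives uRu), hence an equivalence relation.
(A) q -> Box Dia q (axiom B) characterises the symmetric frames. Every such R is symmetric — valid.
(B) Box q -> Box Box q (axiom 4) characterises the transitive frames. Every such R is transitive — valid.
(C) Dia Box q -> Box q is the dual of axiom 5, which corresponds to the euclidean property. Every such R is euclidean — valid.
(D) Dia q -> q (the converse of T) corresponds to R being a subset of the identity. Such an R need not be a subset of the identity, so not valid.
(E) the dual of axiom T: valid iff R is reflexive. Every such R is reflexive — valid.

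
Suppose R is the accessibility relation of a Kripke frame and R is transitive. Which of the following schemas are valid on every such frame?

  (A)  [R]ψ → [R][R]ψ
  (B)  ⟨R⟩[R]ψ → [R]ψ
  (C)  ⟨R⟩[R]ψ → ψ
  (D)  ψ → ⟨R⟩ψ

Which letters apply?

A

(A) [R]ψ → [R][R]ψ is axiom 4, which corresponds to transitivity. Every such R is transitive — valid.
(B) the dual of axiom 5: valid iff R is euclidean. Such an R need not be euclidean — not valid.
(C) ⟨R⟩[R]ψ → ψ is the dual of axiom B, which corresponds to symmetry. Such an R need not be symmetric — not valid.
(D) the dual of axiom T: valid iff R is reflexive. Such an R need not be reflexive — not valid.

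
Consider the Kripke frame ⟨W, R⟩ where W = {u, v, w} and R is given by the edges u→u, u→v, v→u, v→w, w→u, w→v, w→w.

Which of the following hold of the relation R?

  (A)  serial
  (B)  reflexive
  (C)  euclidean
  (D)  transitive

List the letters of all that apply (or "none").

A

(A) serial: every world has an R-successor.
(B) not reflexive: not v R v.
(C) not euclidean: v R u and v R w but not u R w.
(D) not transitive: u R v and v R w but not u R w.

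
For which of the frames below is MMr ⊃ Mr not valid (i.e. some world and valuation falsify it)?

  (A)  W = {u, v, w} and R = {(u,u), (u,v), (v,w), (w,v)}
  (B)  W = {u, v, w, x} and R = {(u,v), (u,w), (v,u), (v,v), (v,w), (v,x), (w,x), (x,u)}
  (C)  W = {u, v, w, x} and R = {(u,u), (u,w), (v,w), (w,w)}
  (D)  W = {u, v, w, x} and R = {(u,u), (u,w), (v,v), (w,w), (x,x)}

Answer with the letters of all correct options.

A, B

The schema MMr ⊃ Mr is the dual of axiom 4; it is valid on a frame iff R is transitive.
(A) R is not transitive (u R v and v R w but not u R w), so the schema fails here.
(B) R is not transitive (u R v and v R u but not u R u), so the schema fails here.
(C) R is transitive (R is closed under composition), so the schema is valid here.
(D) R is transitive (R is closed under composition), so the schema is valid here.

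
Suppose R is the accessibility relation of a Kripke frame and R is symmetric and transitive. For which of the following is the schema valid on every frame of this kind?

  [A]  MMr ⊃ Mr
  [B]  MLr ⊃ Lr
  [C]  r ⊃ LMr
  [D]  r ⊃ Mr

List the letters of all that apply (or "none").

A symmetric transitive relation is euclidean (uRv and uRw give vRu by symmetry, then vRw by transitivity).
(A) MMr ⊃ Mr is the dual of axiom 4, which corresponds to transitivity. Every such R is transitive — valid.
(B) MLr ⊃ Lr (the dual of axiom 5) characterises the euclidean frames. Every such R is euclidean — valid.
(C) r ⊃ LMr is axiom B, which corresponds to symmetry. Every such R is symmetric — valid.
(D) r ⊃ Mr is the dual of axiom T; it is valid on a frame exactly when R is reflexive. Such an R need not be reflexive, so not valid.

A, B, C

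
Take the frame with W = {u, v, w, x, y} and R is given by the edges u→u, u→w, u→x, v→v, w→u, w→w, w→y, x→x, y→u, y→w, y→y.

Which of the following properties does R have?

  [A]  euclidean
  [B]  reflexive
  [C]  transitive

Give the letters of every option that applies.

(A) not euclidean: u R w and u R x but not w R x.
(B) reflexive: each world relates to itself.
(C) not transitive: u R w and w R y but not u R y.

B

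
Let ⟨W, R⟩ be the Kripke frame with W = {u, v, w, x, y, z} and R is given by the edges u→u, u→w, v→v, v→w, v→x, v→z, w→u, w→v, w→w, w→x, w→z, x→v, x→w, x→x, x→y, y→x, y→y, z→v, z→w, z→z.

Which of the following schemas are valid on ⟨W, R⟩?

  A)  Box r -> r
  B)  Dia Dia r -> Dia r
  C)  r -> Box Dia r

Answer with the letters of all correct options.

A, C

R is reflexive: each world relates to itself.
R is symmetric: every R-edge is matched by its reverse.
R is not transitive: u R w and w R v but not u R v.
(A) axiom T: valid iff R is reflexive. R is reflexive — valid.
(B) the dual of axiom 4: valid iff R is transitive. R is not transitive — not valid.
(C) r -> Box Dia r is axiom B; it is valid on a frame exactly when R is symmetric. R is symmetric, so valid.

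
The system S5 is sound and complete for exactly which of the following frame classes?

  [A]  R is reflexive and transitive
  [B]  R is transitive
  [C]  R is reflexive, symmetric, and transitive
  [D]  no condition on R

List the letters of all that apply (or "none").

C

(A) this class determines S4, not S5.
(B) this class determines K4, not S5.
(C) S5 is sound and complete for exactly this class.
(D) this class determines K, not S5.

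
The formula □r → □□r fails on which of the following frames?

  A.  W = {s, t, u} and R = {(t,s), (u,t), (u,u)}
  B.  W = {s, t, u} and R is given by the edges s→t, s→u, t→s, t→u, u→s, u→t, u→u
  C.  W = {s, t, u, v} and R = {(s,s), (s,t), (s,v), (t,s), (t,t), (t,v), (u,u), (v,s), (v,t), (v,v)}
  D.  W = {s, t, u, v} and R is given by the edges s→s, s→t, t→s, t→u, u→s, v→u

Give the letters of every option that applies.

The schema □r → □□r is axiom 4; it is valid on a frame iff R is transitive.
(A) R is not transitive (u R t and t R s but not u R s), so the schema fails here.
(B) R is not transitive (s R t and t R s but not s R s), so the schema fails here.
(C) R is transitive (R is closed under composition), so the schema is valid here.
(D) R is not transitive (s R t and t R u but not s R u), so the schema fails here.

A, B, D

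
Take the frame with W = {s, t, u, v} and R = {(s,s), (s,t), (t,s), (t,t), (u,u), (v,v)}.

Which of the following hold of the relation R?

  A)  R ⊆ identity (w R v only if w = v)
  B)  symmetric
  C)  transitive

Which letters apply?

B, C

(A) not ⊆ identity: s R t with s ≠ t.
(B) symmetric: every R-edge is matched by its reverse.
(C) transitive: R is closed under composition.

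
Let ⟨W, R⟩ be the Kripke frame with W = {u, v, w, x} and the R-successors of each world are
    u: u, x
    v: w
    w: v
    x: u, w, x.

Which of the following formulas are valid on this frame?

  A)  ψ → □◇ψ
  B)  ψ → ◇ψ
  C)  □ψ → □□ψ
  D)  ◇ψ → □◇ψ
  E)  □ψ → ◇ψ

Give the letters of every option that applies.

R is not reflexive: not v R v.
R is not symmetric: x R w but not w R x.
R is not transitive: u R x and x R w but not u R w.
R is not euclidean: x R u and x R w but not u R w.
R is serial: every world has an R-successor.
(A) ψ → □◇ψ is axiom B; it is valid on a frame exactly when R is symmetric. R is not symmetric, so not valid.
(B) the dual of axiom T: valid iff R is reflexive. R is not reflexive — not valid.
(C) axiom 4: valid iff R is transitive. R is not transitive — not valid.
(D) ◇ψ → □◇ψ (axiom 5) characterises the euclidean frames. R is not euclidean — not valid.
(E) □ψ → ◇ψ is axiom D; it is valid on a frame exactly when R is serial. R is serial, so valid.

E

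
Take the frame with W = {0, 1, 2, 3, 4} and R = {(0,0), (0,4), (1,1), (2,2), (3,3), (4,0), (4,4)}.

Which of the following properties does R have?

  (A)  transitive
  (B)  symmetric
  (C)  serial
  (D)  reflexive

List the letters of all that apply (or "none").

(A) transitive: R is closed under composition.
(B) symmetric: every R-edge is matched by its reverse.
(C) serial: every world has an R-successor.
(D) reflexive: each world relates to itself.

A, B, C, D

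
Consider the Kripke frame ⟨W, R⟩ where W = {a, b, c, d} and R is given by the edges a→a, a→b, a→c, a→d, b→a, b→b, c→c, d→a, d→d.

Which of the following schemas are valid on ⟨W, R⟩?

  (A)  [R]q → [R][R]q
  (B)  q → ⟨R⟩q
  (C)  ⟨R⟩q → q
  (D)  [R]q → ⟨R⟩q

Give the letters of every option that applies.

B, D

R is reflexive: each world relates to itself.
R is not transitive: b R a and a R c but not b R c.
R is serial: every world has an R-successor.
R is not a subset of the identity: a R b with a ≠ b.
(A) [R]q → [R][R]q is axiom 4, which corresponds to transitivity. R is not transitive — not valid.
(B) q → ⟨R⟩q is the dual of axiom T, which corresponds to reflexivity. R is reflexive — valid.
(C) ⟨R⟩q → q (the converse of T) corresponds to R being a subset of the identity. Here R ⊄ identity, so not valid.
(D) [R]q → ⟨R⟩q is axiom D, which corresponds to seriality. R is serial — valid.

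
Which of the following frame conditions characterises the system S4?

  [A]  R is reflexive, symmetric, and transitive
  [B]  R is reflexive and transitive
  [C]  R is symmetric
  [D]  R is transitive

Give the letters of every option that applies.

B

(A) this class determines S5, not S4.
(B) S4 is sound and complete for exactly this class.
(C) this class determines KB, not S4.
(D) this class determines K4, not S4.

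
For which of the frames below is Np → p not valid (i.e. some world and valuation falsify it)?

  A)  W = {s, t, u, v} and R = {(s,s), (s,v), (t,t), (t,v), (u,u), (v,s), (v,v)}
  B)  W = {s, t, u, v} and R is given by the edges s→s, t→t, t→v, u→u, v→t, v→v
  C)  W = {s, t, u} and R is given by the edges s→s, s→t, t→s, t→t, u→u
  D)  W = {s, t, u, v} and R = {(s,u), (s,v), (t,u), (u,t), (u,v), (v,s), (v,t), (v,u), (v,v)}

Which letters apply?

D

The schema Np → p is axiom T; it is valid on a frame iff R is reflexive.
(A) R is reflexive (each world relates to itself), so the schema is valid here.
(B) R is reflexive (each world relates to itself), so the schema is valid here.
(C) R is reflexive (each world relates to itself), so the schema is valid here.
(D) R is not reflexive (not s R s), so the schema fails here.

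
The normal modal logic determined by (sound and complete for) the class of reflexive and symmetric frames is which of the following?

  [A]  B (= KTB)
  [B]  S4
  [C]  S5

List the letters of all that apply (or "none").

(A) B (= KTB) is determined by exactly this class.
(B) S4 is determined by the class of reflexive and transitive frames.
(C) S5 is determined by the class of reflexive, symmetric, and transitive frames.

A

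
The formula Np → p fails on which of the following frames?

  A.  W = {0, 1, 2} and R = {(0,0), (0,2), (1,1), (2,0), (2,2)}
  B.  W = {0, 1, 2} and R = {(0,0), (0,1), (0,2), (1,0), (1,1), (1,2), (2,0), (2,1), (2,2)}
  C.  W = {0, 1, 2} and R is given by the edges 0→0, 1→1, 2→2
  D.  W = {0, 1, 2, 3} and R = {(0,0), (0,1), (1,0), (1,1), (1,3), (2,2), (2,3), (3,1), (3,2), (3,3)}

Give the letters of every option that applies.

none

The schema Np → p is axiom T; it is valid on a frame iff R is reflexive.
(A) R is reflexive (each world relates to itself), so the schema is valid here.
(B) R is reflexive (each world relates to itself), so the schema is valid here.
(C) R is reflexive (each world relates to itself), so the schema is valid here.
(D) R is reflexive (each world relates to itself), so the schema is valid here.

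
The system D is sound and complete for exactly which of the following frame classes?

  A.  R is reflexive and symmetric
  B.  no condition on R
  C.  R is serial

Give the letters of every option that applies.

(A) this class determines B (= KTB), not D.
(B) this class determines K, not D.
(C) D is sound and complete for exactly this class.

C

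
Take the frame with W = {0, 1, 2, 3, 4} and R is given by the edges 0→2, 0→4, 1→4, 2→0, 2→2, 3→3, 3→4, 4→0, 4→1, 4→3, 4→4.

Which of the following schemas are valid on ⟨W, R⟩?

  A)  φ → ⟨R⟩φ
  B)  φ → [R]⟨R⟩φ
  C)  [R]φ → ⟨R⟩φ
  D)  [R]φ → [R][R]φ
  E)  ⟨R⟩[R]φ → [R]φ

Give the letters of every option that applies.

R is not reflexive: not 0 R 0.
R is symmetric: every R-edge is matched by its reverse.
R is not transitive: 0 R 2 and 2 R 0 but not 0 R 0.
R is not euclidean: 0 R 2 and 0 R 4 but not 2 R 4.
R is serial: every world has an R-successor.
(A) the dual of axiom T: valid iff R is reflexive. R is not reflexive — not valid.
(B) φ → [R]⟨R⟩φ is axiom B, which corresponds to symmetry. R is symmetric — valid.
(C) axiom D: valid iff R is serial. R is serial — valid.
(D) [R]φ → [R][R]φ is axiom 4, which corresponds to transitivity. R is not transitive — not valid.
(E) ⟨R⟩[R]φ → [R]φ is the dual of axiom 5, which corresponds to the euclidean property. R is not euclidean — not valid.

B, C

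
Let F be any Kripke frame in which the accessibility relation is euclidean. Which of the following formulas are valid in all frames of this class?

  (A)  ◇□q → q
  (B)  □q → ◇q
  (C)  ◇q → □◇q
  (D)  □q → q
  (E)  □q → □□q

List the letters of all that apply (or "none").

C

(A) ◇□q → q is the dual of axiom B; it is valid on a frame exactly when R is symmetric. Such an R need not be symmetric, so not valid.
(B) □q → ◇q is axiom D; it is valid on a frame exactly when R is serial. Such an R need not be serial, so not valid.
(C) ◇q → □◇q (axiom 5) characterises the euclidean frames. Every such R is euclidean — valid.
(D) □q → q is axiom T; it is valid on a frame exactly when R is reflexive. Such an R need not be reflexive, so not valid.
(E) □q → □□q is axiom 4; it is valid on a frame exactly when R is transitive. Such an R need not be transitive, so not valid.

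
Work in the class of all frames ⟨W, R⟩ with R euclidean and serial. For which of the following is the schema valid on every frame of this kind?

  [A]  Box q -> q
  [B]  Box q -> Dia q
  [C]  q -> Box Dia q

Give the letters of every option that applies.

B

(A) Box q -> q (axiom T) characterises the reflexive frames. Such an R need not be reflexive — not valid.
(B) axiom D: valid iff R is serial. Every such R is serial — valid.
(C) q -> Box Dia q (axiom B) characterises the symmetric frames. Such an R need not be symmetric — not valid.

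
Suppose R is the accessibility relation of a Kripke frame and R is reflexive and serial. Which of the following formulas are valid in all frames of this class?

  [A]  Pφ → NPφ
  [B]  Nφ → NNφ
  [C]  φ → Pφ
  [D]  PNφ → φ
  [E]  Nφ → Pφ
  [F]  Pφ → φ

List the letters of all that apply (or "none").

C, E

(A) Pφ → NPφ is axiom 5, which corresponds to the euclidean property. Such an R need not be euclidean — not valid.
(B) axiom 4: valid iff R is transitive. Such an R need not be transitive — not valid.
(C) the dual of axiom T: valid iff R is reflexive. Every such R is reflexive — valid.
(D) PNφ → φ is the dual of axiom B; it is valid on a frame exactly when R is symmetric. Such an R need not be symmetric, so not valid.
(E) axiom D: valid iff R is serial. Every such R is serial — valid.
(F) Pφ → φ is the converse of T; it holds exactly when R ⊆ identity. Such an R need not be a subset of the identity — not valid.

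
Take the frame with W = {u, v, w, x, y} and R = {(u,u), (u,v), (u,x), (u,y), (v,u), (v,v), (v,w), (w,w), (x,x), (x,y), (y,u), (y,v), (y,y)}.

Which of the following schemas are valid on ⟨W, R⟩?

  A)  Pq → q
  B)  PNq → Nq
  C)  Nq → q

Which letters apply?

R is reflexive: each world relates to itself.
R is not euclidean: u R v and u R x but not v R x.
R is not a subset of the identity: u R v with u ≠ v.
(A) Pq → q is the converse of T; it holds exactly when R ⊆ identity. Here R ⊄ identity — not valid.
(B) PNq → Nq is the dual of axiom 5; it is valid on a frame exactly when R is euclidean. R is not euclidean, so not valid.
(C) Nq → q (axiom T) characterises the reflexive frames. R is reflexive — valid.

C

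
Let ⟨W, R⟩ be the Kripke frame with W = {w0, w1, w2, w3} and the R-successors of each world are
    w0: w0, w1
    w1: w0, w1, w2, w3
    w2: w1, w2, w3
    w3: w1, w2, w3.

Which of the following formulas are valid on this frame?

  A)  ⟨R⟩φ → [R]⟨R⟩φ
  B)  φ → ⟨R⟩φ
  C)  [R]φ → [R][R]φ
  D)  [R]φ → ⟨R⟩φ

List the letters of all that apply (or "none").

B, D

R is reflexive: each world relates to itself.
R is not transitive: w0 R w1 and w1 R w2 but not w0 R w2.
R is not euclidean: w1 R w0 and w1 R w2 but not w0 R w2.
R is serial: every world has an R-successor.
(A) ⟨R⟩φ → [R]⟨R⟩φ (axiom 5) characterises the euclidean frames. R is not euclidean — not valid.
(B) φ → ⟨R⟩φ is the dual of axiom T, which corresponds to reflexivity. R is reflexive — valid.
(C) axiom 4: valid iff R is transitive. R is not transitive — not valid.
(D) [R]φ → ⟨R⟩φ is axiom D; it is valid on a frame exactly when R is serial. R is serial, so valid.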